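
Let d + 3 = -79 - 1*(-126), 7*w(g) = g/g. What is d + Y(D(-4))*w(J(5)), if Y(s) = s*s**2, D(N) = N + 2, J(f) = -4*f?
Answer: 300/7 ≈ 42.857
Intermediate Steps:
w(g) = 1/7 (w(g) = (g/g)/7 = (1/7)*1 = 1/7)
D(N) = 2 + N
d = 44 (d = -3 + (-79 - 1*(-126)) = -3 + (-79 + 126) = -3 + 47 = 44)
Y(s) = s**3
d + Y(D(-4))*w(J(5)) = 44 + (2 - 4)**3*(1/7) = 44 + (-2)**3*(1/7) = 44 - 8*1/7 = 44 - 8/7 = 300/7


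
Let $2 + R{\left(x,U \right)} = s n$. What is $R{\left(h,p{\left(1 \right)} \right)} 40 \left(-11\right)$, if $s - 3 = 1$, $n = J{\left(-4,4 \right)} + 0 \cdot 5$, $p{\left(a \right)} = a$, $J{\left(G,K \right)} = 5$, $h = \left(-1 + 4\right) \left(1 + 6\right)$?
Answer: $-7920$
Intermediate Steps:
$h = 21$ ($h = 3 \cdot 7 = 21$)
$n = 5$ ($n = 5 + 0 \cdot 5 = 5 + 0 = 5$)
$s = 4$ ($s = 3 + 1 = 4$)
$R{\left(x,U \right)} = 18$ ($R{\left(x,U \right)} = -2 + 4 \cdot 5 = -2 + 20 = 18$)
$R{\left(h,p{\left(1 \right)} \right)} 40 \left(-11\right) = 18 \cdot 40 \left(-11\right) = 720 \left(-11\right) = -7920$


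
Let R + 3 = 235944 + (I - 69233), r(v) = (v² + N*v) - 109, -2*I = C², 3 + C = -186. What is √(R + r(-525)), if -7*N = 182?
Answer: √1752054/2 ≈ 661.83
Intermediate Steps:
N = -26 (N = -⅐*182 = -26)
C = -189 (C = -3 - 186 = -189)
I = -35721/2 (I = -½*(-189)² = -½*35721 = -35721/2 ≈ -17861.)
r(v) = -109 + v² - 26*v (r(v) = (v² - 26*v) - 109 = -109 + v² - 26*v)
R = 297695/2 (R = -3 + (235944 + (-35721/2 - 69233)) = -3 + (235944 - 174187/2) = -3 + 297701/2 = 297695/2 ≈ 1.4885e+5)
√(R + r(-525)) = √(297695/2 + (-109 + (-525)² - 26*(-525))) = √(297695/2 + (-109 + 275625 + 13650)) = √(297695/2 + 289166) = √(876027/2) = √1752054/2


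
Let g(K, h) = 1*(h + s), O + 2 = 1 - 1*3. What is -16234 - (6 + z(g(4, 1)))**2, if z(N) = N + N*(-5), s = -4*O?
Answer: -20078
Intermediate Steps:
O = -4 (O = -2 + (1 - 1*3) = -2 + (1 - 3) = -2 - 2 = -4)
s = 16 (s = -4*(-4) = 16)
g(K, h) = 16 + h (g(K, h) = 1*(h + 16) = 1*(16 + h) = 16 + h)
z(N) = -4*N (z(N) = N - 5*N = -4*N)
-16234 - (6 + z(g(4, 1)))**2 = -16234 - (6 - 4*(16 + 1))**2 = -16234 - (6 - 4*17)**2 = -16234 - (6 - 68)**2 = -16234 - 1*(-62)**2 = -16234 - 1*3844 = -16234 - 3844 = -20078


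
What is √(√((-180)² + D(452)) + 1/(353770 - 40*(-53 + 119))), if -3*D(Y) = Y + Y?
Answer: √(3160170 + 739753661400*√72222)/1053390 ≈ 13.385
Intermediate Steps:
D(Y) = -2*Y/3 (D(Y) = -(Y + Y)/3 = -2*Y/3)
√(√((-180)² + D(452)) + 1/(353770 - 40*(-53 + 119))) = √(√((-180)² - ⅔*452) + 1/(353770 - 40*(-53 + 119))) = √(√(32400 - 904/3) + 1/(353770 - 40*66)) = √(√(96296/3) + 1/(353770 - 2640)) = √(2*√72222/3 + 1/351130) = √(1/351130 + 2*√72222/3)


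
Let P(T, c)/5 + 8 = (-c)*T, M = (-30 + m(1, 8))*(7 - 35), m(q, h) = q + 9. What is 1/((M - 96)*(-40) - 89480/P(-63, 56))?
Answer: -440/8168637 ≈ -5.3865e-5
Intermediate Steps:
m(q, h) = 9 + q
M = 560 (M = (-30 + (9 + 1))*(7 - 35) = (-30 + 10)*(-28) = -20*(-28) = 560)
P(T, c) = -40 - 5*T*c (P(T, c) = -40 + 5*((-c)*T) = -40 + 5*(-T*c) = -40 - 5*T*c)
1/((M - 96)*(-40) - 89480/P(-63, 56)) = 1/((560 - 96)*(-40) - 89480/(-40 - 5*(-63)*56)) = 1/(464*(-40) - 89480/(-40 + 17640)) = 1/(-18560 - 89480/17600) = 1/(-18560 - 89480*1/17600) = 1/(-18560 - 2237/440) = 1/(-8168637/440) = -440/8168637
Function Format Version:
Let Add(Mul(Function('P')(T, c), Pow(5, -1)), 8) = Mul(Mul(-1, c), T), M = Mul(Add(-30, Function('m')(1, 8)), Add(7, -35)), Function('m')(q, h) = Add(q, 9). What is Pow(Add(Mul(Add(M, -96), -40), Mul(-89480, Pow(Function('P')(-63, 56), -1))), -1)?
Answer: Rational(-440, 8168637) ≈ -5.3865e-5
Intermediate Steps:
Function('m')(q, h) = Add(9, q)
M = 560 (M = Mul(Add(-30, Add(9, 1)), Add(7, -35)) = Mul(Add(-30, 10), -28) = Mul(-20, -28) = 560)
Function('P')(T, c) = Add(-40, Mul(-5, T, c)) (Function('P')(T, c) = Add(-40, Mul(5, Mul(Mul(-1, c), T))) = Add(-40, Mul(5, Mul(-1, T, c))) = Add(-40, Mul(-5, T, c)))
Pow(Add(Mul(Add(M, -96), -40), Mul(-89480, Pow(Function('P')(-63, 56), -1))), -1) = Pow(Add(Mul(Add(560, -96), -40), Mul(-89480, Pow(Add(-40, Mul(-5, -63, 56)), -1))), -1) = Pow(Add(Mul(464, -40), Mul(-89480, Pow(Add(-40, 17640), -1))), -1) = Pow(Add(-18560, Mul(-89480, Pow(17600, -1))), -1) = Pow(Add(-18560, Mul(-89480, Rational(1, 17600))), -1) = Pow(Add(-18560, Rational(-2237, 440)), -1) = Pow(Rational(-8168637, 440), -1) = Rational(-440, 8168637)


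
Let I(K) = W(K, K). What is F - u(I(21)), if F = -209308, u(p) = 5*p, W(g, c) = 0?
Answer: -209308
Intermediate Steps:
I(K) = 0
F - u(I(21)) = -209308 - 5*0 = -209308 - 1*0 = -209308 + 0 = -209308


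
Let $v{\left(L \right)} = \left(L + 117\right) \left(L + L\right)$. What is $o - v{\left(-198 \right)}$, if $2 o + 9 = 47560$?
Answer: $- \frac{16601}{2} \approx -8300.5$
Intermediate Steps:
$o = \frac{47551}{2}$ ($o = - \frac{9}{2} + \frac{1}{2} \cdot 47560 = - \frac{9}{2} + 23780 = \frac{47551}{2} \approx 23776.0$)
$v{\left(L \right)} = 2 L \left(117 + L\right)$ ($v{\left(L \right)} = \left(117 + L\right) 2 L = 2 L \left(117 + L\right)$)
$o - v{\left(-198 \right)} = \frac{47551}{2} - 2 \left(-198\right) \left(117 - 198\right) = \frac{47551}{2} - 2 \left(-198\right) \left(-81\right) = \frac{47551}{2} - 32076 = - \frac{16601}{2}$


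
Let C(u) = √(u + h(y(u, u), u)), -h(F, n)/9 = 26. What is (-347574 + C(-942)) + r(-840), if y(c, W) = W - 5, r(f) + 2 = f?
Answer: -348416 + 14*I*√6 ≈ -3.4842e+5 + 34.293*I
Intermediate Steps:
r(f) = -2 + f
y(c, W) = -5 + W
h(F, n) = -234 (h(F, n) = -9*26 = -234)
C(u) = √(-234 + u) (C(u) = √(u - 234) = √(-234 + u))
(-347574 + C(-942)) + r(-840) = (-347574 + √(-234 - 942)) + (-2 - 840) = (-347574 + √(-1176)) - 842 = (-347574 + 14*I*√6) - 842 = -348416 + 14*I*√6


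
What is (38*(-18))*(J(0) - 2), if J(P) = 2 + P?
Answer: 0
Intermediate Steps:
(38*(-18))*(J(0) - 2) = (38*(-18))*((2 + 0) - 2) = -684*(2 - 2) = -684*0 = 0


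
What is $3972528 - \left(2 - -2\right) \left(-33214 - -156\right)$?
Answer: $4104760$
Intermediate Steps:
$3972528 - \left(2 - -2\right) \left(-33214 - -156\right) = 3972528 - \left(2 + 2\right) \left(-33214 + 156\right) = 3972528 - 4 \left(-33058\right) = 3972528 - -132232 = 3972528 + 132232 = 4104760$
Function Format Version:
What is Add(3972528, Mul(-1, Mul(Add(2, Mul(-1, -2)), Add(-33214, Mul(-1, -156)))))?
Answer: 4104760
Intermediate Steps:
Add(3972528, Mul(-1, Mul(Add(2, Mul(-1, -2)), Add(-33214, Mul(-1, -156))))) = Add(3972528, Mul(-1, Mul(Add(2, 2), Add(-33214, 156)))) = Add(3972528, Mul(-1, Mul(4, -33058))) = Add(3972528, Mul(-1, -132232)) = Add(3972528, 132232) = 4104760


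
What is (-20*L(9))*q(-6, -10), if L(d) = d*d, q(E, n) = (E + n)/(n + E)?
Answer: -1620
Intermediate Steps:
q(E, n) = 1 (q(E, n) = (E + n)/(E + n) = 1)
L(d) = d²
(-20*L(9))*q(-6, -10) = -20*9²*1 = -20*81*1 = -1620*1 = -1620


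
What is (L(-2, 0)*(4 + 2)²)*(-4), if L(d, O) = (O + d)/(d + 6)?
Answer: 72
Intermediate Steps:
L(d, O) = (O + d)/(6 + d)
(L(-2, 0)*(4 + 2)²)*(-4) = (((0 - 2)/(6 - 2))*(4 + 2)²)*(-4) = ((-2/4)*6²)*(-4) = (((¼)*(-2))*36)*(-4) = -½*36*(-4) = -18*(-4) = 72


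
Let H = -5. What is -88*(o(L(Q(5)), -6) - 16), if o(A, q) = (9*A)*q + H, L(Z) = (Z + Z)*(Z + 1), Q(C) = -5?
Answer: 191928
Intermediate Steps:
L(Z) = 2*Z*(1 + Z) (L(Z) = (2*Z)*(1 + Z) = 2*Z*(1 + Z))
o(A, q) = -5 + 9*A*q (o(A, q) = (9*A)*q - 5 = 9*A*q - 5 = -5 + 9*A*q)
-88*(o(L(Q(5)), -6) - 16) = -88*((-5 + 9*(2*(-5)*(1 - 5))*(-6)) - 16) = -88*((-5 + 9*(2*(-5)*(-4))*(-6)) - 16) = -88*((-5 + 9*40*(-6)) - 16) = -88*((-5 - 2160) - 16) = -88*(-2165 - 16) = -88*(-2181) = 191928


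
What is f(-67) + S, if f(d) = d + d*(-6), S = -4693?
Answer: -4358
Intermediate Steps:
f(d) = -5*d (f(d) = d - 6*d = -5*d)
f(-67) + S = -5*(-67) - 4693 = 335 - 4693 = -4358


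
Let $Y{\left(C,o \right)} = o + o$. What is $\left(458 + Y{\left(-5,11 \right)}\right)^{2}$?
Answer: $230400$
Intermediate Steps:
$Y{\left(C,o \right)} = 2 o$
$\left(458 + Y{\left(-5,11 \right)}\right)^{2} = \left(458 + 2 \cdot 11\right)^{2} = \left(458 + 22\right)^{2} = 480^{2} = 230400$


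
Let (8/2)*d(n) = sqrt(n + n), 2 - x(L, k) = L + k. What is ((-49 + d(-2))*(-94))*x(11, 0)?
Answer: -41454 + 423*I ≈ -41454.0 + 423.0*I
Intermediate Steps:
x(L, k) = 2 - L - k (x(L, k) = 2 - (L + k) = 2 + (-L - k) = 2 - L - k)
d(n) = sqrt(2)*sqrt(n)/4 (d(n) = sqrt(n + n)/4 = sqrt(2*n)/4 = (sqrt(2)*sqrt(n))/4 = sqrt(2)*sqrt(n)/4)
((-49 + d(-2))*(-94))*x(11, 0) = ((-49 + sqrt(2)*sqrt(-2)/4)*(-94))*(2 - 1*11 - 1*0) = ((-49 + sqrt(2)*(I*sqrt(2))/4)*(-94))*(2 - 11 + 0) = ((-49 + I/2)*(-94))*(-9) = (4606 - 47*I)*(-9) = -41454 + 423*I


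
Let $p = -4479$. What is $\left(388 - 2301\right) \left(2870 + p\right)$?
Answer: $3078017$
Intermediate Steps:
$\left(388 - 2301\right) \left(2870 + p\right) = \left(388 - 2301\right) \left(2870 - 4479\right) = \left(-1913\right) \left(-1609\right) = 3078017$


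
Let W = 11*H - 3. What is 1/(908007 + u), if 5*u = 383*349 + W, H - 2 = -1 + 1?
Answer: 5/4673721 ≈ 1.0698e-6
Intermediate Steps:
H = 2 (H = 2 + (-1 + 1) = 2 + 0 = 2)
W = 19 (W = 11*2 - 3 = 22 - 3 = 19)
u = 133686/5 (u = (383*349 + 19)/5 = (133667 + 19)/5 = (⅕)*133686 = 133686/5 ≈ 26737.)
1/(908007 + u) = 1/(908007 + 133686/5) = 1/(4673721/5) = 5/4673721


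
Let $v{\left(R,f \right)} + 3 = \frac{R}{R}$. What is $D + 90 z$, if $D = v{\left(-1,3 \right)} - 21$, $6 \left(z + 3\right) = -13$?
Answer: $-488$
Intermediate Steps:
$z = - \frac{31}{6}$ ($z = -3 + \frac{1}{6} \left(-13\right) = -3 - \frac{13}{6} = - \frac{31}{6} \approx -5.1667$)
$v{\left(R,f \right)} = -2$ ($v{\left(R,f \right)} = -3 + \frac{R}{R} = -3 + 1 = -2$)
$D = -23$ ($D = -2 - 21 = -23$)
$D + 90 z = -23 + 90 \left(- \frac{31}{6}\right) = -23 - 465 = -488$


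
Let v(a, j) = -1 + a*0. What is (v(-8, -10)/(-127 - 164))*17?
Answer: 17/291 ≈ 0.058419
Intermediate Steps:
v(a, j) = -1 (v(a, j) = -1 + 0 = -1)
(v(-8, -10)/(-127 - 164))*17 = (-1/(-127 - 164))*17 = (-1/(-291))*17 = -1/291*(-1)*17 = (1/291)*17 = 17/291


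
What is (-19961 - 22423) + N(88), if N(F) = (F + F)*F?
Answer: -26896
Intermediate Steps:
N(F) = 2*F² (N(F) = (2*F)*F = 2*F²)
(-19961 - 22423) + N(88) = (-19961 - 22423) + 2*88² = -42384 + 2*7744 = -42384 + 15488 = -26896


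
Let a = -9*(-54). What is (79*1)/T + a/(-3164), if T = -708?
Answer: -148511/560028 ≈ -0.26518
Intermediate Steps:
a = 486
(79*1)/T + a/(-3164) = (79*1)/(-708) + 486/(-3164) = 79*(-1/708) + 486*(-1/3164) = -79/708 - 243/1582 = -148511/560028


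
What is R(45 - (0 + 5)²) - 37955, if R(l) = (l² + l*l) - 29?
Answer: -37184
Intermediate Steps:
R(l) = -29 + 2*l² (R(l) = (l² + l²) - 29 = 2*l² - 29 = -29 + 2*l²)
R(45 - (0 + 5)²) - 37955 = (-29 + 2*(45 - (0 + 5)²)²) - 37955 = (-29 + 2*(45 - 1*5²)²) - 37955 = (-29 + 2*(45 - 1*25)²) - 37955 = (-29 + 2*(45 - 25)²) - 37955 = (-29 + 2*20²) - 37955 = (-29 + 2*400) - 37955 = (-29 + 800) - 37955 = 771 - 37955 = -37184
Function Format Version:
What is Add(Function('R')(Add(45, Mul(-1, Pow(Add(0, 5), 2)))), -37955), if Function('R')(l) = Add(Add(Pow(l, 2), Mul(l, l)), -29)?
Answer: -37184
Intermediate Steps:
Function('R')(l) = Add(-29, Mul(2, Pow(l, 2))) (Function('R')(l) = Add(Add(Pow(l, 2), Pow(l, 2)), -29) = Add(Mul(2, Pow(l, 2)), -29) = Add(-29, Mul(2, Pow(l, 2))))
Add(Function('R')(Add(45, Mul(-1, Pow(Add(0, 5), 2)))), -37955) = Add(Add(-29, Mul(2, Pow(Add(45, Mul(-1, Pow(Add(0, 5), 2))), 2))), -37955) = Add(Add(-29, Mul(2, Pow(Add(45, Mul(-1, Pow(5, 2))), 2))), -37955) = Add(Add(-29, Mul(2, Pow(Add(45, Mul(-1, 25)), 2))), -37955) = Add(Add(-29, Mul(2, Pow(Add(45, -25), 2))), -37955) = Add(Add(-29, Mul(2, Pow(20, 2))), -37955) = Add(Add(-29, Mul(2, 400)), -37955) = Add(Add(-29, 800), -37955) = Add(771, -37955) = -37184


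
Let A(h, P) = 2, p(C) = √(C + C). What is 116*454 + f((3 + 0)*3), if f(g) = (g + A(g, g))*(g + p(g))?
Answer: 52763 + 33*√2 ≈ 52810.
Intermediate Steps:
p(C) = √2*√C (p(C) = √(2*C) = √2*√C)
f(g) = (2 + g)*(g + √2*√g) (f(g) = (g + 2)*(g + √2*√g) = (2 + g)*(g + √2*√g))
116*454 + f((3 + 0)*3) = 116*454 + (((3 + 0)*3)² + 2*((3 + 0)*3) + √2*((3 + 0)*3)^(3/2) + 2*√2*√((3 + 0)*3)) = 52664 + ((3*3)² + 2*(3*3) + √2*(3*3)^(3/2) + 2*√2*√(3*3)) = 52664 + (9² + 2*9 + √2*9^(3/2) + 2*√2*√9) = 52664 + (81 + 18 + √2*27 + 2*√2*3) = 52664 + (81 + 18 + 27*√2 + 6*√2) = 52664 + (99 + 33*√2) = 52763 + 33*√2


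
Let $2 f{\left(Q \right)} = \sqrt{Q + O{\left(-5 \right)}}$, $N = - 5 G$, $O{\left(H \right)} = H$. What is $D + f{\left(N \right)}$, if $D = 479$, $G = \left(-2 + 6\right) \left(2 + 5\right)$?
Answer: $479 + \frac{i \sqrt{145}}{2} \approx 479.0 + 6.0208 i$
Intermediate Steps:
$G = 28$ ($G = 4 \cdot 7 = 28$)
$N = -140$ ($N = \left(-5\right) 28 = -140$)
$f{\left(Q \right)} = \frac{\sqrt{-5 + Q}}{2}$ ($f{\left(Q \right)} = \frac{\sqrt{Q - 5}}{2} = \frac{\sqrt{-5 + Q}}{2}$)
$D + f{\left(N \right)} = 479 + \frac{\sqrt{-5 - 140}}{2} = 479 + \frac{\sqrt{-145}}{2} = 479 + \frac{i \sqrt{145}}{2}$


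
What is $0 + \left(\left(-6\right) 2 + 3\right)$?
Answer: $-9$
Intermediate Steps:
$0 + \left(\left(-6\right) 2 + 3\right) = 0 + \left(-12 + 3\right) = 0 - 9 = -9$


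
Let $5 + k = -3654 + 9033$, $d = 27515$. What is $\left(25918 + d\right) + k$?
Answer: $58807$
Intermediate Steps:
$k = 5374$ ($k = -5 + \left(-3654 + 9033\right) = -5 + 5379 = 5374$)
$\left(25918 + d\right) + k = \left(25918 + 27515\right) + 5374 = 53433 + 5374 = 58807$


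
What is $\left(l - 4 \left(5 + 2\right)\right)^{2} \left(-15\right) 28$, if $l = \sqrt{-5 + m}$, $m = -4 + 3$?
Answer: $-326760 + 23520 i \sqrt{6} \approx -3.2676 \cdot 10^{5} + 57612.0 i$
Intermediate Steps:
$m = -1$
$l = i \sqrt{6}$ ($l = \sqrt{-5 - 1} = \sqrt{-6} = i \sqrt{6} \approx 2.4495 i$)
$\left(l - 4 \left(5 + 2\right)\right)^{2} \left(-15\right) 28 = \left(i \sqrt{6} - 4 \left(5 + 2\right)\right)^{2} \left(-15\right) 28 = \left(i \sqrt{6} - 28\right)^{2} \left(-15\right) 28 = \left(-28 + i \sqrt{6}\right)^{2} \left(-15\right) 28 = - 15 \left(-28 + i \sqrt{6}\right)^{2} \cdot 28 = - 420 \left(-28 + i \sqrt{6}\right)^{2}$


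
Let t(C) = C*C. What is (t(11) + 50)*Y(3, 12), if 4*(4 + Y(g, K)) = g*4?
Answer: -171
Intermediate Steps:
t(C) = C²
Y(g, K) = -4 + g (Y(g, K) = -4 + (g*4)/4 = -4 + (4*g)/4 = -4 + g)
(t(11) + 50)*Y(3, 12) = (11² + 50)*(-4 + 3) = (121 + 50)*(-1) = 171*(-1) = -171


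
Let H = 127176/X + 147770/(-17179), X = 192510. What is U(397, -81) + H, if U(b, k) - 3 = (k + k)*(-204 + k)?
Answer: 25445636376829/551188215 ≈ 46165.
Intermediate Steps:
U(b, k) = 3 + 2*k*(-204 + k) (U(b, k) = 3 + (k + k)*(-204 + k) = 3 + (2*k)*(-204 + k) = 3 + 2*k*(-204 + k))
H = -4377074366/551188215 (H = 127176/192510 + 147770/(-17179) = 127176*(1/192510) + 147770*(-1/17179) = 21196/32085 - 147770/17179 = -4377074366/551188215 ≈ -7.9412)
U(397, -81) + H = (3 - 408*(-81) + 2*(-81)**2) - 4377074366/551188215 = (3 + 33048 + 2*6561) - 4377074366/551188215 = (3 + 33048 + 13122) - 4377074366/551188215 = 46173 - 4377074366/551188215 = 25445636376829/551188215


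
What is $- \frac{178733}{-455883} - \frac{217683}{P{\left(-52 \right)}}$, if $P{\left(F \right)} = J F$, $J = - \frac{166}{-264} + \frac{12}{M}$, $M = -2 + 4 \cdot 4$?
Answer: $\frac{996833190212}{353785029} \approx 2817.6$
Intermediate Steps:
$M = 14$ ($M = -2 + 16 = 14$)
$J = \frac{1373}{924}$ ($J = - \frac{166}{-264} + \frac{12}{14} = \left(-166\right) \left(- \frac{1}{264}\right) + 12 \cdot \frac{1}{14} = \frac{83}{132} + \frac{6}{7} = \frac{1373}{924} \approx 1.4859$)
$P{\left(F \right)} = \frac{1373 F}{924}$
$- \frac{178733}{-455883} - \frac{217683}{P{\left(-52 \right)}} = - \frac{178733}{-455883} - \frac{217683}{\frac{1373}{924} \left(-52\right)} = \left(-178733\right) \left(- \frac{1}{455883}\right) - \frac{217683}{- \frac{17849}{231}} = \frac{7771}{19821} - - \frac{50284773}{17849} = \frac{7771}{19821} + \frac{50284773}{17849} = \frac{996833190212}{353785029}$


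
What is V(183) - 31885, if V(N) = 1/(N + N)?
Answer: -11669909/366 ≈ -31885.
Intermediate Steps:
V(N) = 1/(2*N)
V(183) - 31885 = (1/2)/183 - 31885 = (1/2)*(1/183) - 31885 = 1/366 - 31885 = -11669909/366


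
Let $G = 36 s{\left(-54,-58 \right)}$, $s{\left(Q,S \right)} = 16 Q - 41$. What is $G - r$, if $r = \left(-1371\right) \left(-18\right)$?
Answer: $-57258$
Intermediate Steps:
$s{\left(Q,S \right)} = -41 + 16 Q$
$G = -32580$ ($G = 36 \left(-41 + 16 \left(-54\right)\right) = 36 \left(-41 - 864\right) = 36 \left(-905\right) = -32580$)
$r = 24678$
$G - r = -32580 - 24678 = -57258$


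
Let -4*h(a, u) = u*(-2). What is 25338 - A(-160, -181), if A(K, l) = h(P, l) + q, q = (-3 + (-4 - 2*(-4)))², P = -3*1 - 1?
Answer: 50855/2 ≈ 25428.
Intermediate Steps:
P = -4 (P = -3 - 1 = -4)
h(a, u) = u/2 (h(a, u) = -u*(-2)/4 = -(-1)*u/2 = u/2)
q = 1 (q = (-3 + (-4 + 8))² = (-3 + 4)² = 1² = 1)
A(K, l) = 1 + l/2 (A(K, l) = l/2 + 1 = 1 + l/2)
25338 - A(-160, -181) = 25338 - (1 + (½)*(-181)) = 25338 - (1 - 181/2) = 25338 - 1*(-179/2) = 25338 + 179/2 = 50855/2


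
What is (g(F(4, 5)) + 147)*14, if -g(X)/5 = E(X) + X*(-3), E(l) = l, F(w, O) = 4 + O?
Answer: 3318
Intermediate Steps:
g(X) = 10*X (g(X) = -5*(X + X*(-3)) = -5*(X - 3*X) = -(-10)*X = 10*X)
(g(F(4, 5)) + 147)*14 = (10*(4 + 5) + 147)*14 = (10*9 + 147)*14 = (90 + 147)*14 = 237*14 = 3318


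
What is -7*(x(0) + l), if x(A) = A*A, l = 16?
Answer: -112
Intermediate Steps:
x(A) = A²
-7*(x(0) + l) = -7*(0² + 16) = -7*(0 + 16) = -7*16 = -112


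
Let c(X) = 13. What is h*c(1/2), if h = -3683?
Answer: -47879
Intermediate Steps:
h*c(1/2) = -3683*13 = -47879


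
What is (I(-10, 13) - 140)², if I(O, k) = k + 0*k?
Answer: 16129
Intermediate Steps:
I(O, k) = k (I(O, k) = k + 0 = k)
(I(-10, 13) - 140)² = (13 - 140)² = (-127)² = 16129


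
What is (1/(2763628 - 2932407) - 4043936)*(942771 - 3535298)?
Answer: 1769481275070714415/168779 ≈ 1.0484e+13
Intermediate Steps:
(1/(2763628 - 2932407) - 4043936)*(942771 - 3535298) = (1/(-168779) - 4043936)*(-2592527) = (-1/168779 - 4043936)*(-2592527) = -682531474145/168779*(-2592527) = 1769481275070714415/168779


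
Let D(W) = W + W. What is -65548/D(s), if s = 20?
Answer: -16387/10 ≈ -1638.7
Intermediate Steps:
D(W) = 2*W
-65548/D(s) = -65548/(2*20) = -65548/40 = -65548*1/40 = -16387/10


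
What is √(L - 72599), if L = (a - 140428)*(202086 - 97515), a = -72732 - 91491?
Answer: 4*I*√1991108270 ≈ 1.7849e+5*I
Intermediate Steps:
a = -164223
L = -31857659721 (L = (-164223 - 140428)*(202086 - 97515) = -304651*104571 = -31857659721)
√(L - 72599) = √(-31857659721 - 72599) = √(-31857732320) = 4*I*√1991108270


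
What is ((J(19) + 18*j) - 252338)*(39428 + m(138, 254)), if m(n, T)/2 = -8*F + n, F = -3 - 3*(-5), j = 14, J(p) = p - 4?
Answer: -9959829352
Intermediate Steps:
J(p) = -4 + p
F = 12 (F = -3 + 15 = 12)
m(n, T) = -192 + 2*n (m(n, T) = 2*(-8*12 + n) = 2*(-96 + n) = -192 + 2*n)
((J(19) + 18*j) - 252338)*(39428 + m(138, 254)) = (((-4 + 19) + 18*14) - 252338)*(39428 + (-192 + 2*138)) = ((15 + 252) - 252338)*(39428 + (-192 + 276)) = (267 - 252338)*(39428 + 84) = -252071*39512 = -9959829352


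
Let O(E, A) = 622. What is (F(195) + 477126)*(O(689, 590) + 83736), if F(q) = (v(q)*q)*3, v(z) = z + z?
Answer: 59495672808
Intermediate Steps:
v(z) = 2*z
F(q) = 6*q**2 (F(q) = ((2*q)*q)*3 = (2*q**2)*3 = 6*q**2)
(F(195) + 477126)*(O(689, 590) + 83736) = (6*195**2 + 477126)*(622 + 83736) = (6*38025 + 477126)*84358 = (228150 + 477126)*84358 = 705276*84358 = 59495672808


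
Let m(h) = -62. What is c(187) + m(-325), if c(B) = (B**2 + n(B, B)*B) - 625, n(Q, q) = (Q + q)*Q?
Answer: 13112688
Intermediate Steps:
n(Q, q) = Q*(Q + q)
c(B) = -625 + B**2 + 2*B**3 (c(B) = (B**2 + (B*(B + B))*B) - 625 = (B**2 + (B*(2*B))*B) - 625 = (B**2 + (2*B**2)*B) - 625 = (B**2 + 2*B**3) - 625 = -625 + B**2 + 2*B**3)
c(187) + m(-325) = (-625 + 187**2 + 2*187**3) - 62 = (-625 + 34969 + 2*6539203) - 62 = (-625 + 34969 + 13078406) - 62 = 13112750 - 62 = 13112688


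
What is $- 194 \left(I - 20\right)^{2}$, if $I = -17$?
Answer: $-265586$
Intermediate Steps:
$- 194 \left(I - 20\right)^{2} = - 194 \left(-17 - 20\right)^{2} = - 194 \left(-37\right)^{2} = \left(-194\right) 1369 = -265586$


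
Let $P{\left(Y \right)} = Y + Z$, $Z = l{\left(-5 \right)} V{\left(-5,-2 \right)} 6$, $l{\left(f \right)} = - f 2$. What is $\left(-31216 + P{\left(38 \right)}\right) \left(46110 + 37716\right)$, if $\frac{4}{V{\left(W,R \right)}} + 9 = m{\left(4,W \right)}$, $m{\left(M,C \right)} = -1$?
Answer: $-2615538852$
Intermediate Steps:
$V{\left(W,R \right)} = - \frac{2}{5}$ ($V{\left(W,R \right)} = \frac{4}{-9 - 1} = \frac{4}{-10} = 4 \left(- \frac{1}{10}\right) = - \frac{2}{5}$)
$l{\left(f \right)} = - 2 f$
$Z = -24$ ($Z = \left(-2\right) \left(-5\right) \left(- \frac{2}{5}\right) 6 = 10 \left(- \frac{2}{5}\right) 6 = \left(-4\right) 6 = -24$)
$P{\left(Y \right)} = -24 + Y$ ($P{\left(Y \right)} = Y - 24 = -24 + Y$)
$\left(-31216 + P{\left(38 \right)}\right) \left(46110 + 37716\right) = \left(-31216 + \left(-24 + 38\right)\right) \left(46110 + 37716\right) = \left(-31216 + 14\right) 83826 = \left(-31202\right) 83826 = -2615538852$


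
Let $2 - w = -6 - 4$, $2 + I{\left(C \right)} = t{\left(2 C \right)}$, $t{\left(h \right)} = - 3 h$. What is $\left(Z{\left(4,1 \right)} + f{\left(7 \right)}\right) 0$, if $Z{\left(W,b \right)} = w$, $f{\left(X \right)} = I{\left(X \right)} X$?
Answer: $0$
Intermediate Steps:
$I{\left(C \right)} = -2 - 6 C$ ($I{\left(C \right)} = -2 - 3 \cdot 2 C = -2 - 6 C$)
$w = 12$ ($w = 2 - \left(-6 - 4\right) = 2 - -10 = 2 + 10 = 12$)
$f{\left(X \right)} = X \left(-2 - 6 X\right)$ ($f{\left(X \right)} = \left(-2 - 6 X\right) X = X \left(-2 - 6 X\right)$)
$Z{\left(W,b \right)} = 12$
$\left(Z{\left(4,1 \right)} + f{\left(7 \right)}\right) 0 = \left(12 - 14 \left(1 + 3 \cdot 7\right)\right) 0 = \left(12 - 14 \left(1 + 21\right)\right) 0 = \left(12 - 14 \cdot 22\right) 0 = \left(12 - 308\right) 0 = \left(-296\right) 0 = 0$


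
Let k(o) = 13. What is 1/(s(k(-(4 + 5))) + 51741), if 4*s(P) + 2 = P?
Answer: 4/206975 ≈ 1.9326e-5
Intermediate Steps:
s(P) = -1/2 + P/4
1/(s(k(-(4 + 5))) + 51741) = 1/((-1/2 + (1/4)*13) + 51741) = 1/((-1/2 + 13/4) + 51741) = 1/(11/4 + 51741) = 1/(206975/4) = 4/206975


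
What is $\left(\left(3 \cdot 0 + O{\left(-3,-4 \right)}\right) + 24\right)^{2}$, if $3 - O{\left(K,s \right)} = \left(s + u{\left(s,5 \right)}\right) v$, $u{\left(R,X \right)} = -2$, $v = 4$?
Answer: $2601$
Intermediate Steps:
$O{\left(K,s \right)} = 11 - 4 s$ ($O{\left(K,s \right)} = 3 - \left(s - 2\right) 4 = 3 - \left(-2 + s\right) 4 = 3 - \left(-8 + 4 s\right) = 11 - 4 s$)
$\left(\left(3 \cdot 0 + O{\left(-3,-4 \right)}\right) + 24\right)^{2} = \left(\left(3 \cdot 0 + \left(11 - -16\right)\right) + 24\right)^{2} = \left(\left(0 + \left(11 + 16\right)\right) + 24\right)^{2} = \left(\left(0 + 27\right) + 24\right)^{2} = \left(27 + 24\right)^{2} = 51^{2} = 2601$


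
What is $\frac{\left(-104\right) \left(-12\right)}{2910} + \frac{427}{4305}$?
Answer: $\frac{31501}{59655} \approx 0.52805$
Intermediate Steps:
$\frac{\left(-104\right) \left(-12\right)}{2910} + \frac{427}{4305} = 1248 \cdot \frac{1}{2910} + 427 \cdot \frac{1}{4305} = \frac{208}{485} + \frac{61}{615} = \frac{31501}{59655}$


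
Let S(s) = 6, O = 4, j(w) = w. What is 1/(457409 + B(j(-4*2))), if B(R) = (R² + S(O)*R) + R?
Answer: 1/457417 ≈ 2.1862e-6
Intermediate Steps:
B(R) = R² + 7*R (B(R) = (R² + 6*R) + R = R² + 7*R)
1/(457409 + B(j(-4*2))) = 1/(457409 + (-4*2)*(7 - 4*2)) = 1/(457409 - 8*(7 - 8)) = 1/(457409 - 8*(-1)) = 1/(457409 + 8) = 1/457417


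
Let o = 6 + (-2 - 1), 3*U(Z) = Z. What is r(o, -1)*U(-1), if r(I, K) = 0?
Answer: 0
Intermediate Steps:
U(Z) = Z/3
o = 3 (o = 6 - 3 = 3)
r(o, -1)*U(-1) = 0*((⅓)*(-1)) = 0*(-⅓) = 0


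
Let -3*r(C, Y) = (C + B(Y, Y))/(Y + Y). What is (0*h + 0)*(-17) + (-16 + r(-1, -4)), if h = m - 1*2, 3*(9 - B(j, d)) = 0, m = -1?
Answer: -47/3 ≈ -15.667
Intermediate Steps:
B(j, d) = 9 (B(j, d) = 9 - ⅓*0 = 9 + 0 = 9)
h = -3 (h = -1 - 1*2 = -1 - 2 = -3)
r(C, Y) = -(9 + C)/(6*Y) (r(C, Y) = -(C + 9)/(3*(Y + Y)) = -(9 + C)/(3*(2*Y)) = -(9 + C)*1/(2*Y)/3 = -(9 + C)/(6*Y))
(0*h + 0)*(-17) + (-16 + r(-1, -4)) = (0*(-3) + 0)*(-17) + (-16 + (⅙)*(-9 - 1*(-1))/(-4)) = (0 + 0)*(-17) + (-16 + (⅙)*(-¼)*(-9 + 1)) = 0*(-17) + (-16 + (⅙)*(-¼)*(-8)) = 0 + (-16 + ⅓) = 0 - 47/3 = -47/3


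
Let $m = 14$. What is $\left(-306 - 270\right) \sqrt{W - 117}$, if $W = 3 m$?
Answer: $- 2880 i \sqrt{3} \approx - 4988.3 i$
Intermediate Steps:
$W = 42$ ($W = 3 \cdot 14 = 42$)
$\left(-306 - 270\right) \sqrt{W - 117} = \left(-306 - 270\right) \sqrt{42 - 117} = - 576 \sqrt{-75} = - 576 \cdot 5 i \sqrt{3} = - 2880 i \sqrt{3}$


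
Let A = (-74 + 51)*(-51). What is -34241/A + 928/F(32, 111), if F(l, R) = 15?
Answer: 63881/1955 ≈ 32.676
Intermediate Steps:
A = 1173 (A = -23*(-51) = 1173)
-34241/A + 928/F(32, 111) = -34241/1173 + 928/15 = 63881/1955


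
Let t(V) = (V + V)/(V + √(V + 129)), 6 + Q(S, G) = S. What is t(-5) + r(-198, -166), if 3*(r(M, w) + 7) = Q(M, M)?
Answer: -7475/99 - 20*√31/99 ≈ -76.630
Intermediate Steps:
Q(S, G) = -6 + S
r(M, w) = -9 + M/3 (r(M, w) = -7 + (-6 + M)/3 = -7 + (-2 + M/3) = -9 + M/3)
t(V) = 2*V/(V + √(129 + V)) (t(V) = (2*V)/(V + √(129 + V)) = 2*V/(V + √(129 + V)))
t(-5) + r(-198, -166) = 2*(-5)/(-5 + √(129 - 5)) + (-9 + (⅓)*(-198)) = 2*(-5)/(-5 + √124) + (-9 - 66) = 2*(-5)/(-5 + 2*√31) - 75 = -10/(-5 + 2*√31) - 75 = -75 - 10/(-5 + 2*√31)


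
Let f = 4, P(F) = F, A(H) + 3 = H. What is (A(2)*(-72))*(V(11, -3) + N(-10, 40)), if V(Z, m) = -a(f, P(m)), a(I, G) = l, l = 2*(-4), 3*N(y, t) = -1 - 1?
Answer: 528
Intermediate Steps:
N(y, t) = -⅔ (N(y, t) = (-1 - 1)/3 = (⅓)*(-2) = -⅔)
A(H) = -3 + H
l = -8
a(I, G) = -8
V(Z, m) = 8 (V(Z, m) = -1*(-8) = 8)
(A(2)*(-72))*(V(11, -3) + N(-10, 40)) = ((-3 + 2)*(-72))*(8 - ⅔) = -1*(-72)*(22/3) = 72*(22/3) = 528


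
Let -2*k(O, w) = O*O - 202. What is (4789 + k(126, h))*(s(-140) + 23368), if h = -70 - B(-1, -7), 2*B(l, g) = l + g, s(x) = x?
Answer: -70798944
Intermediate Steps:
B(l, g) = g/2 + l/2 (B(l, g) = (l + g)/2 = (g + l)/2 = g/2 + l/2)
h = -66 (h = -70 - ((1/2)*(-7) + (1/2)*(-1)) = -70 - (-7/2 - 1/2) = -70 - 1*(-4) = -70 + 4 = -66)
k(O, w) = 101 - O**2/2 (k(O, w) = -(O*O - 202)/2 = -(O**2 - 202)/2 = -(-202 + O**2)/2 = 101 - O**2/2)
(4789 + k(126, h))*(s(-140) + 23368) = (4789 + (101 - 1/2*126**2))*(-140 + 23368) = (4789 + (101 - 1/2*15876))*23228 = (4789 + (101 - 7938))*23228 = (4789 - 7837)*23228 = -3048*23228 = -70798944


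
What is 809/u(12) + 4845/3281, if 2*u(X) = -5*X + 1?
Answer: -295459/11387 ≈ -25.947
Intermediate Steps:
u(X) = ½ - 5*X/2 (u(X) = (-5*X + 1)/2 = (1 - 5*X)/2 = ½ - 5*X/2)
809/u(12) + 4845/3281 = 809/(½ - 5/2*12) + 4845/3281 = 809/(½ - 30) + 4845*(1/3281) = 809/(-59/2) + 285/193 = 809*(-2/59) + 285/193 = -1618/59 + 285/193 = -295459/11387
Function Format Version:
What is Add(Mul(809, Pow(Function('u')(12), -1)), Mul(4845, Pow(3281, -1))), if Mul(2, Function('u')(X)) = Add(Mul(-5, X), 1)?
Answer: Rational(-295459, 11387) ≈ -25.947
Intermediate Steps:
Function('u')(X) = Add(Rational(1, 2), Mul(Rational(-5, 2), X)) (Function('u')(X) = Mul(Rational(1, 2), Add(Mul(-5, X), 1)) = Mul(Rational(1, 2), Add(1, Mul(-5, X))) = Add(Rational(1, 2), Mul(Rational(-5, 2), X)))
Add(Mul(809, Pow(Function('u')(12), -1)), Mul(4845, Pow(3281, -1))) = Add(Mul(809, Pow(Add(Rational(1, 2), Mul(Rational(-5, 2), 12)), -1)), Mul(4845, Pow(3281, -1))) = Add(Mul(809, Pow(Add(Rational(1, 2), -30), -1)), Mul(4845, Rational(1, 3281))) = Add(Mul(809, Pow(Rational(-59, 2), -1)), Rational(285, 193)) = Add(Mul(809, Rational(-2, 59)), Rational(285, 193)) = Add(Rational(-1618, 59), Rational(285, 193)) = Rational(-295459, 11387)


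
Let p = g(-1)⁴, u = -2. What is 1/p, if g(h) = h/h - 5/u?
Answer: 16/2401 ≈ 0.0066639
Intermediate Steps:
g(h) = 7/2 (g(h) = h/h - 5/(-2) = 1 - 5*(-½) = 1 + 5/2 = 7/2)
p = 2401/16 (p = (7/2)⁴ = 2401/16 ≈ 150.06)
1/p = 1/(2401/16) = 16/2401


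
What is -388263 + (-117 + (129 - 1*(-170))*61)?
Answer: -370141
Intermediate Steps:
-388263 + (-117 + (129 - 1*(-170))*61) = -388263 + (-117 + (129 + 170)*61) = -388263 + (-117 + 299*61) = -388263 + (-117 + 18239) = -388263 + 18122 = -370141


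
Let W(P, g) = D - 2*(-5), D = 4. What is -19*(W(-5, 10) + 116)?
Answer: -2470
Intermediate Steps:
W(P, g) = 14 (W(P, g) = 4 - 2*(-5) = 4 + 10 = 14)
-19*(W(-5, 10) + 116) = -19*(14 + 116) = -19*130 = -2470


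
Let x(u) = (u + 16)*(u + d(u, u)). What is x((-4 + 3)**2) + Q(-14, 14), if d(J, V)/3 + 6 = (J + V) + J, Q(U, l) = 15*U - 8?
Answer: -354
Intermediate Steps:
Q(U, l) = -8 + 15*U
d(J, V) = -18 + 3*V + 6*J (d(J, V) = -18 + 3*((J + V) + J) = -18 + 3*(V + 2*J) = -18 + (3*V + 6*J) = -18 + 3*V + 6*J)
x(u) = (-18 + 10*u)*(16 + u) (x(u) = (u + 16)*(u + (-18 + 3*u + 6*u)) = (16 + u)*(u + (-18 + 9*u)) = (16 + u)*(-18 + 10*u) = (-18 + 10*u)*(16 + u))
x((-4 + 3)**2) + Q(-14, 14) = (-288 + 10*((-4 + 3)**2)**2 + 142*(-4 + 3)**2) + (-8 + 15*(-14)) = (-288 + 10*((-1)**2)**2 + 142*(-1)**2) + (-8 - 210) = (-288 + 10*1**2 + 142*1) - 218 = (-288 + 10*1 + 142) - 218 = (-288 + 10 + 142) - 218 = -136 - 218 = -354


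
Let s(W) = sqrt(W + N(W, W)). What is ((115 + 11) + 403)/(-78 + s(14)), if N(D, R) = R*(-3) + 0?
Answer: -20631/3056 - 529*I*sqrt(7)/3056 ≈ -6.751 - 0.45798*I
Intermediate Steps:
N(D, R) = -3*R (N(D, R) = -3*R + 0 = -3*R)
s(W) = sqrt(2)*sqrt(-W) (s(W) = sqrt(W - 3*W) = sqrt(-2*W) = sqrt(2)*sqrt(-W))
((115 + 11) + 403)/(-78 + s(14)) = ((115 + 11) + 403)/(-78 + sqrt(2)*sqrt(-1*14)) = (126 + 403)/(-78 + sqrt(2)*sqrt(-14)) = 529/(-78 + sqrt(2)*(I*sqrt(14))) = 529/(-78 + 2*I*sqrt(7))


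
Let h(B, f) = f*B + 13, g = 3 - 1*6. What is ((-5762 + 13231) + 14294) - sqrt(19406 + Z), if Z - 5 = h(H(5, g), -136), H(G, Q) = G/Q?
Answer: 21763 - 2*sqrt(44214)/3 ≈ 21623.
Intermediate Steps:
g = -3 (g = 3 - 6 = -3)
h(B, f) = 13 + B*f (h(B, f) = B*f + 13 = 13 + B*f)
Z = 734/3 (Z = 5 + (13 + (5/(-3))*(-136)) = 5 + (13 + (5*(-1/3))*(-136)) = 5 + (13 - 5/3*(-136)) = 5 + (13 + 680/3) = 5 + 719/3 = 734/3 ≈ 244.67)
((-5762 + 13231) + 14294) - sqrt(19406 + Z) = ((-5762 + 13231) + 14294) - sqrt(19406 + 734/3) = (7469 + 14294) - sqrt(58952/3) = 21763 - 2*sqrt(44214)/3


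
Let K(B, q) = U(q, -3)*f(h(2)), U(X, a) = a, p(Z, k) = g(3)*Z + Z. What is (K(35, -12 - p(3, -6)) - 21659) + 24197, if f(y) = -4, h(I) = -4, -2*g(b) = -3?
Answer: 2550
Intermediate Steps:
g(b) = 3/2 (g(b) = -1/2*(-3) = 3/2)
p(Z, k) = 5*Z/2 (p(Z, k) = 3*Z/2 + Z = 5*Z/2)
K(B, q) = 12 (K(B, q) = -3*(-4) = 12)
(K(35, -12 - p(3, -6)) - 21659) + 24197 = (12 - 21659) + 24197 = -21647 + 24197 = 2550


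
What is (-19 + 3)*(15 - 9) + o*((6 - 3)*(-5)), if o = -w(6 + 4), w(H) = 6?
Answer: -6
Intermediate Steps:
o = -6 (o = -1*6 = -6)
(-19 + 3)*(15 - 9) + o*((6 - 3)*(-5)) = (-19 + 3)*(15 - 9) - 6*(6 - 3)*(-5) = -16*6 - 18*(-5) = -96 - 6*(-15) = -96 + 90 = -6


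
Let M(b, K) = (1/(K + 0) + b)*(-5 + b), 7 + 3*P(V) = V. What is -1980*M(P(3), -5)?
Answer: -19228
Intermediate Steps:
P(V) = -7/3 + V/3
M(b, K) = (-5 + b)*(b + 1/K) (M(b, K) = (1/K + b)*(-5 + b) = (b + 1/K)*(-5 + b) = (-5 + b)*(b + 1/K))
-1980*M(P(3), -5) = -1980*(-5 + (-7/3 + (⅓)*3) - 5*(-7/3 + (⅓)*3)*(-5 + (-7/3 + (⅓)*3)))/(-5) = -(-396)*(-5 + (-7/3 + 1) - 5*(-7/3 + 1)*(-5 + (-7/3 + 1))) = -(-396)*(-5 - 4/3 - 5*(-4/3)*(-5 - 4/3)) = -(-396)*(-5 - 4/3 - 5*(-4/3)*(-19/3)) = -(-396)*(-5 - 4/3 - 380/9) = -(-396)*(-437)/9 = -1980*437/45 = -19228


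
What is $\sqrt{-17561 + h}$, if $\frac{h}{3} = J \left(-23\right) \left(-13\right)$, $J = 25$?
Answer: $16 \sqrt{19} \approx 69.742$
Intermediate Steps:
$h = 22425$ ($h = 3 \cdot 25 \left(-23\right) \left(-13\right) = 3 \left(\left(-575\right) \left(-13\right)\right) = 3 \cdot 7475 = 22425$)
$\sqrt{-17561 + h} = \sqrt{-17561 + 22425} = \sqrt{4864} = 16 \sqrt{19}$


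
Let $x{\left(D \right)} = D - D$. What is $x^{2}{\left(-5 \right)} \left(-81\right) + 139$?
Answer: $139$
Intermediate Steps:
$x{\left(D \right)} = 0$
$x^{2}{\left(-5 \right)} \left(-81\right) + 139 = 0^{2} \left(-81\right) + 139 = 0 \left(-81\right) + 139 = 0 + 139 = 139$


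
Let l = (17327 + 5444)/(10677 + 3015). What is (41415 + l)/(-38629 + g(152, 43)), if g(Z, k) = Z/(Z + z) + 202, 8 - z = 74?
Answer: -3483472699/3231869460 ≈ -1.0779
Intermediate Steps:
z = -66 (z = 8 - 1*74 = 8 - 74 = -66)
l = 3253/1956 (l = 22771/13692 = 22771*(1/13692) = 3253/1956 ≈ 1.6631)
g(Z, k) = 202 + Z/(-66 + Z) (g(Z, k) = Z/(Z - 66) + 202 = Z/(-66 + Z) + 202 = 202 + Z/(-66 + Z))
(41415 + l)/(-38629 + g(152, 43)) = (41415 + 3253/1956)/(-38629 + (-13332 + 203*152)/(-66 + 152)) = 81010993/(1956*(-38629 + (-13332 + 30856)/86)) = 81010993/(1956*(-38629 + (1/86)*17524)) = 81010993/(1956*(-38629 + 8762/43)) = 81010993/(1956*(-1652285/43)) = (81010993/1956)*(-43/1652285) = -3483472699/3231869460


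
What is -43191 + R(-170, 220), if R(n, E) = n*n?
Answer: -14291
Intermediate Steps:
R(n, E) = n²
-43191 + R(-170, 220) = -43191 + (-170)² = -43191 + 28900 = -14291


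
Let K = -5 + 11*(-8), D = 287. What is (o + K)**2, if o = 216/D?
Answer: 700925625/82369 ≈ 8509.6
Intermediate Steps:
o = 216/287 ≈ 0.75261
K = -93 (K = -5 - 88 = -93)
(o + K)**2 = (216/287 - 93)**2 = (-26475/287)**2 = 700925625/82369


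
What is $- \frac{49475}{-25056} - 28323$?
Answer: $- \frac{709611613}{25056} \approx -28321.0$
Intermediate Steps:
$- \frac{49475}{-25056} - 28323 = \left(-49475\right) \left(- \frac{1}{25056}\right) - 28323 = \frac{49475}{25056} - 28323 = - \frac{709611613}{25056}$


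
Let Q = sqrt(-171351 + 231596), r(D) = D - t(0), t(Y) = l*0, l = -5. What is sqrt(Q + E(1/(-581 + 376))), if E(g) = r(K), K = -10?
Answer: sqrt(-10 + sqrt(60245)) ≈ 15.344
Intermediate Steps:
t(Y) = 0 (t(Y) = -5*0 = 0)
r(D) = D (r(D) = D - 1*0 = D + 0 = D)
Q = sqrt(60245) ≈ 245.45
E(g) = -10
sqrt(Q + E(1/(-581 + 376))) = sqrt(sqrt(60245) - 10) = sqrt(-10 + sqrt(60245))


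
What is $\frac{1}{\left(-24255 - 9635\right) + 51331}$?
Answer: $\frac{1}{17441} \approx 5.7336 \cdot 10^{-5}$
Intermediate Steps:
$\frac{1}{\left(-24255 - 9635\right) + 51331} = \frac{1}{-33890 + 51331} = \frac{1}{17441}$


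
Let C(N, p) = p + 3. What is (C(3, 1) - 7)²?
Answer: 9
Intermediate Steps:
C(N, p) = 3 + p
(C(3, 1) - 7)² = ((3 + 1) - 7)² = (4 - 7)² = (-3)² = 9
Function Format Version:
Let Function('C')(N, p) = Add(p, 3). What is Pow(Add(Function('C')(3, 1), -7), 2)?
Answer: 9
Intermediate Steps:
Function('C')(N, p) = Add(3, p)
Pow(Add(Function('C')(3, 1), -7), 2) = Pow(Add(Add(3, 1), -7), 2) = Pow(Add(4, -7), 2) = Pow(-3, 2) = 9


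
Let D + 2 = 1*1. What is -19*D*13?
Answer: 247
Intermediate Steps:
D = -1 (D = -2 + 1*1 = -2 + 1 = -1)
-19*D*13 = -19*(-1)*13 = 19*13 = 247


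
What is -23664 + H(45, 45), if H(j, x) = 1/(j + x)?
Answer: -2129759/90 ≈ -23664.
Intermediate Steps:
-23664 + H(45, 45) = -23664 + 1/(45 + 45) = -23664 + 1/90 = -2129759/90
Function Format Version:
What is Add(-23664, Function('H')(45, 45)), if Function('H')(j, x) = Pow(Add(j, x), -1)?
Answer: Rational(-2129759, 90) ≈ -23664.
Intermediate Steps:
Add(-23664, Function('H')(45, 45)) = Add(-23664, Pow(Add(45, 45), -1)) = Add(-23664, Pow(90, -1)) = Add(-23664, Rational(1, 90)) = Rational(-2129759, 90)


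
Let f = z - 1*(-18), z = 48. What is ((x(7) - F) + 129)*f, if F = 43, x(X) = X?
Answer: 6138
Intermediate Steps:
f = 66 (f = 48 - 1*(-18) = 48 + 18 = 66)
((x(7) - F) + 129)*f = ((7 - 1*43) + 129)*66 = ((7 - 43) + 129)*66 = (-36 + 129)*66 = 93*66 = 6138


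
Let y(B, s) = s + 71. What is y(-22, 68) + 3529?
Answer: 3668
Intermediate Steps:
y(B, s) = 71 + s
y(-22, 68) + 3529 = (71 + 68) + 3529 = 139 + 3529 = 3668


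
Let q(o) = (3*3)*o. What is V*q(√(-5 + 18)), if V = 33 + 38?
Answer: 639*√13 ≈ 2303.9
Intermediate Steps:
q(o) = 9*o
V = 71
V*q(√(-5 + 18)) = 71*(9*√(-5 + 18)) = 71*(9*√13) = 639*√13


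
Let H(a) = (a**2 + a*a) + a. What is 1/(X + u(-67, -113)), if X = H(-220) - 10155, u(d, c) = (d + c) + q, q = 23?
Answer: 1/86268 ≈ 1.1592e-5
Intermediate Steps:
H(a) = a + 2*a**2 (H(a) = (a**2 + a**2) + a = 2*a**2 + a = a + 2*a**2)
u(d, c) = 23 + c + d (u(d, c) = (d + c) + 23 = (c + d) + 23 = 23 + c + d)
X = 86425 (X = -220*(1 + 2*(-220)) - 10155 = -220*(1 - 440) - 10155 = -220*(-439) - 10155 = 96580 - 10155 = 86425)
1/(X + u(-67, -113)) = 1/(86425 + (23 - 113 - 67)) = 1/(86425 - 157) = 1/86268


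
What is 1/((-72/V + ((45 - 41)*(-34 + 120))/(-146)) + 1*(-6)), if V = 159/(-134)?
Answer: 3869/202438 ≈ 0.019112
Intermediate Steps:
V = -159/134 (V = 159*(-1/134) = -159/134 ≈ -1.1866)
1/((-72/V + ((45 - 41)*(-34 + 120))/(-146)) + 1*(-6)) = 1/((-72/(-159/134) + ((45 - 41)*(-34 + 120))/(-146)) + 1*(-6)) = 1/((-72*(-134/159) + (4*86)*(-1/146)) - 6) = 1/((3216/53 + 344*(-1/146)) - 6) = 1/((3216/53 - 172/73) - 6) = 1/(225652/3869 - 6) = 1/(202438/3869) = 3869/202438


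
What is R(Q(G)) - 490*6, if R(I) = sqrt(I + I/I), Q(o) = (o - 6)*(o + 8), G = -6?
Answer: -2940 + I*sqrt(23) ≈ -2940.0 + 4.7958*I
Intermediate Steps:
Q(o) = (-6 + o)*(8 + o)
R(I) = sqrt(1 + I) (R(I) = sqrt(I + 1) = sqrt(1 + I))
R(Q(G)) - 490*6 = sqrt(1 + (-48 + (-6)**2 + 2*(-6))) - 490*6 = sqrt(1 + (-48 + 36 - 12)) - 2940 = sqrt(1 - 24) - 2940 = sqrt(-23) - 2940 = I*sqrt(23) - 2940 = -2940 + I*sqrt(23)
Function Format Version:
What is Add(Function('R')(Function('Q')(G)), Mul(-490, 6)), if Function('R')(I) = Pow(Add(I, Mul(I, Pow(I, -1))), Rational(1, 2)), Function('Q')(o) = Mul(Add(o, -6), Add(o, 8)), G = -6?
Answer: Add(-2940, Mul(I, Pow(23, Rational(1, 2)))) ≈ Add(-2940.0, Mul(4.7958, I))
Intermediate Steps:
Function('Q')(o) = Mul(Add(-6, o), Add(8, o))
Function('R')(I) = Pow(Add(1, I), Rational(1, 2)) (Function('R')(I) = Pow(Add(I, 1), Rational(1, 2)) = Pow(Add(1, I), Rational(1, 2)))
Add(Function('R')(Function('Q')(G)), Mul(-490, 6)) = Add(Pow(Add(1, Add(-48, Pow(-6, 2), Mul(2, -6))), Rational(1, 2)), Mul(-490, 6)) = Add(Pow(Add(1, Add(-48, 36, -12)), Rational(1, 2)), -2940) = Add(Pow(Add(1, -24), Rational(1, 2)), -2940) = Add(Pow(-23, Rational(1, 2)), -2940) = Add(Mul(I, Pow(23, Rational(1, 2))), -2940) = Add(-2940, Mul(I, Pow(23, Rational(1, 2))))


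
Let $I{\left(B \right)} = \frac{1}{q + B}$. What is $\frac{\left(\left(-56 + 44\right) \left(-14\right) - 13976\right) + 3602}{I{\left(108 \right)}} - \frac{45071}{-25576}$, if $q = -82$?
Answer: $- \frac{6786699985}{25576} \approx -2.6535 \cdot 10^{5}$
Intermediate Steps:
$I{\left(B \right)} = \frac{1}{-82 + B}$
$\frac{\left(\left(-56 + 44\right) \left(-14\right) - 13976\right) + 3602}{I{\left(108 \right)}} - \frac{45071}{-25576} = \frac{\left(\left(-56 + 44\right) \left(-14\right) - 13976\right) + 3602}{\frac{1}{-82 + 108}} - \frac{45071}{-25576} = \frac{\left(\left(-12\right) \left(-14\right) - 13976\right) + 3602}{\frac{1}{26}} - - \frac{45071}{25576} = \left(\left(168 - 13976\right) + 3602\right) \frac{1}{\frac{1}{26}} + \frac{45071}{25576} = \left(-13808 + 3602\right) 26 + \frac{45071}{25576} = \left(-10206\right) 26 + \frac{45071}{25576} = -265356 + \frac{45071}{25576} = - \frac{6786699985}{25576}$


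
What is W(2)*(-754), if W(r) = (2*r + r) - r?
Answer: -3016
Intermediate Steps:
W(r) = 2*r (W(r) = 3*r - r = 2*r)
W(2)*(-754) = (2*2)*(-754) = 4*(-754) = -3016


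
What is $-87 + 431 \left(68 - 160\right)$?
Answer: $-39739$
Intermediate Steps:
$-87 + 431 \left(68 - 160\right) = -87 + 431 \left(-92\right) = -87 - 39652 = -39739$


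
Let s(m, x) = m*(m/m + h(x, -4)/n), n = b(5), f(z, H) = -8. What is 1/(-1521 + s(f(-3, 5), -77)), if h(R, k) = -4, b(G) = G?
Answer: -5/7613 ≈ -0.00065677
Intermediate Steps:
n = 5
s(m, x) = m/5 (s(m, x) = m*(m/m - 4/5) = m*(1 - 4*⅕) = m*(1 - ⅘) = m*(⅕) = m/5)
1/(-1521 + s(f(-3, 5), -77)) = 1/(-1521 + (⅕)*(-8)) = 1/(-1521 - 8/5) = 1/(-7613/5) = -5/7613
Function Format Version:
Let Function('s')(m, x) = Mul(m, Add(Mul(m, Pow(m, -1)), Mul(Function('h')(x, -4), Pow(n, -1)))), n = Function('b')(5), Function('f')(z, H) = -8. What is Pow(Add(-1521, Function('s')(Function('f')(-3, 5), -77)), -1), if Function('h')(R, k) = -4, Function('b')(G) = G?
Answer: Rational(-5, 7613) ≈ -0.00065677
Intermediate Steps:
n = 5
Function('s')(m, x) = Mul(Rational(1, 5), m) (Function('s')(m, x) = Mul(m, Add(Mul(m, Pow(m, -1)), Mul(-4, Pow(5, -1)))) = Mul(m, Add(1, Mul(-4, Rational(1, 5)))) = Mul(m, Add(1, Rational(-4, 5))) = Mul(m, Rational(1, 5)) = Mul(Rational(1, 5), m))
Pow(Add(-1521, Function('s')(Function('f')(-3, 5), -77)), -1) = Pow(Add(-1521, Mul(Rational(1, 5), -8)), -1) = Pow(Add(-1521, Rational(-8, 5)), -1) = Pow(Rational(-7613, 5), -1) = Rational(-5, 7613)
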